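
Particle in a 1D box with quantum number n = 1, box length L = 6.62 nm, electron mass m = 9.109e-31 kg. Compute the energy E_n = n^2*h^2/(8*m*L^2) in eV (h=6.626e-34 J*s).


E = n^2 * h^2 / (8 * m * L^2)
= 1^2 * (6.626e-34)^2 / (8 * 9.109e-31 * (6.62e-9)^2)
= 1 * 4.3904e-67 / (8 * 9.109e-31 * 4.3824e-17)
= 1.3748e-21 J
= 0.0086 eV

0.0086


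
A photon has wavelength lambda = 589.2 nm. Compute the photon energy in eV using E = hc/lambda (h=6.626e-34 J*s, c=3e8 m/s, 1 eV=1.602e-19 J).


E = hc / lambda
= (6.626e-34)(3e8) / (589.2e-9)
= 1.9878e-25 / 5.8920e-07
= 3.3737e-19 J
Converting to eV: 3.3737e-19 / 1.602e-19
= 2.1059 eV

2.1059


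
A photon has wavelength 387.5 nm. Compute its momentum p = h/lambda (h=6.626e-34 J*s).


p = h / lambda
= 6.626e-34 / (387.5e-9)
= 6.626e-34 / 3.8750e-07
= 1.7099e-27 kg*m/s

1.7099e-27


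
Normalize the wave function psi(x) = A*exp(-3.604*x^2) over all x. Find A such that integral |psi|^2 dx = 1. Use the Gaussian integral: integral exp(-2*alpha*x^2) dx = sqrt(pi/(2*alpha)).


integral |psi|^2 dx = A^2 * sqrt(pi/(2*alpha)) = 1
A^2 = sqrt(2*alpha/pi)
= sqrt(2 * 3.604 / pi)
= 1.51472
A = sqrt(1.51472)
= 1.2307

1.2307


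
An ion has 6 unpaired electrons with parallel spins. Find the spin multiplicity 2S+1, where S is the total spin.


Total spin S = N * (1/2) = 6 * 0.5 = 3.0
Spin multiplicity = 2S + 1
= 2 * 3.0 + 1
= 7

7


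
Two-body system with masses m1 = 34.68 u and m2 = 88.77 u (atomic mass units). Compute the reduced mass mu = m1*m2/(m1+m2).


mu = m1 * m2 / (m1 + m2)
= 34.68 * 88.77 / (34.68 + 88.77)
= 3078.5436 / 123.45
= 24.9376 u

24.9376


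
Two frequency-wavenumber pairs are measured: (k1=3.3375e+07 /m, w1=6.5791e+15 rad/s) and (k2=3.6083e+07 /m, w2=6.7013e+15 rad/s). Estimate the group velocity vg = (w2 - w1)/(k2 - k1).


vg = (w2 - w1) / (k2 - k1)
= (6.7013e+15 - 6.5791e+15) / (3.6083e+07 - 3.3375e+07)
= 1.2220e+14 / 2.7080e+06
= 4.5126e+07 m/s

4.5126e+07


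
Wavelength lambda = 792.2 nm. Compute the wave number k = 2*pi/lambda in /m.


k = 2 * pi / lambda
= 6.2832 / (792.2e-9)
= 6.2832 / 7.9220e-07
= 7.9313e+06 /m

7.9313e+06


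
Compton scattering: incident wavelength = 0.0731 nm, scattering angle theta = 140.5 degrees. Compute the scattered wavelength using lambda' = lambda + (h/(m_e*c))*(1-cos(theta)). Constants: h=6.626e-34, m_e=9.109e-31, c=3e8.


Compton wavelength: h/(m_e*c) = 2.4247e-12 m
d_lambda = 2.4247e-12 * (1 - cos(140.5 deg))
= 2.4247e-12 * 1.771625
= 4.2957e-12 m = 0.004296 nm
lambda' = 0.0731 + 0.004296
= 0.077396 nm

0.077396


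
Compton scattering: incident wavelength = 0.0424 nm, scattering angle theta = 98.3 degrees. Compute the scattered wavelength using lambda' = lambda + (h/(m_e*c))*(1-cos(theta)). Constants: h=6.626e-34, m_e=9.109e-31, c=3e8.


Compton wavelength: h/(m_e*c) = 2.4247e-12 m
d_lambda = 2.4247e-12 * (1 - cos(98.3 deg))
= 2.4247e-12 * 1.144356
= 2.7747e-12 m = 0.002775 nm
lambda' = 0.0424 + 0.002775
= 0.045175 nm

0.045175


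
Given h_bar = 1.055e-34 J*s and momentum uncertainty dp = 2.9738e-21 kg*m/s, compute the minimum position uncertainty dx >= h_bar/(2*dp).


dx = h_bar / (2 * dp)
= 1.055e-34 / (2 * 2.9738e-21)
= 1.055e-34 / 5.9476e-21
= 1.7738e-14 m

1.7738e-14


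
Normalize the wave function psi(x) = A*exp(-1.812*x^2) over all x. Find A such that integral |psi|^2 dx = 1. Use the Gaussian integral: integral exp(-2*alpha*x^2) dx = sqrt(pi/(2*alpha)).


integral |psi|^2 dx = A^2 * sqrt(pi/(2*alpha)) = 1
A^2 = sqrt(2*alpha/pi)
= sqrt(2 * 1.812 / pi)
= 1.074037
A = sqrt(1.074037)
= 1.0364

1.0364


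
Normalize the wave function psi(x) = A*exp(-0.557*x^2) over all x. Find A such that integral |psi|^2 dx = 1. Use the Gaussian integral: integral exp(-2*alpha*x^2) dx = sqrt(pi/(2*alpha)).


integral |psi|^2 dx = A^2 * sqrt(pi/(2*alpha)) = 1
A^2 = sqrt(2*alpha/pi)
= sqrt(2 * 0.557 / pi)
= 0.595481
A = sqrt(0.595481)
= 0.7717

0.7717


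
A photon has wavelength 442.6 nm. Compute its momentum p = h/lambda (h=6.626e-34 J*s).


p = h / lambda
= 6.626e-34 / (442.6e-9)
= 6.626e-34 / 4.4260e-07
= 1.4971e-27 kg*m/s

1.4971e-27


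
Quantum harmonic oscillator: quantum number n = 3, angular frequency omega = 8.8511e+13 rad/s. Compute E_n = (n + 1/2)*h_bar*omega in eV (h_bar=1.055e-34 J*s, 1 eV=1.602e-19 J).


E = (n + 1/2) * h_bar * omega
= (3 + 0.5) * 1.055e-34 * 8.8511e+13
= 3.5 * 9.3379e-21
= 3.2683e-20 J
= 0.204 eV

0.204


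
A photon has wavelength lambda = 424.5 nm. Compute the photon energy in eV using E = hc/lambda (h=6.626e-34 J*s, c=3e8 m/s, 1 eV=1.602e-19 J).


E = hc / lambda
= (6.626e-34)(3e8) / (424.5e-9)
= 1.9878e-25 / 4.2450e-07
= 4.6827e-19 J
Converting to eV: 4.6827e-19 / 1.602e-19
= 2.923 eV

2.923


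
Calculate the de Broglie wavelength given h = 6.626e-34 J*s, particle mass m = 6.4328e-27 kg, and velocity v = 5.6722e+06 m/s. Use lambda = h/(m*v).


lambda = h / (m * v)
= 6.626e-34 / (6.4328e-27 * 5.6722e+06)
= 6.626e-34 / 3.6488e-20
= 1.8159e-14 m

1.8159e-14


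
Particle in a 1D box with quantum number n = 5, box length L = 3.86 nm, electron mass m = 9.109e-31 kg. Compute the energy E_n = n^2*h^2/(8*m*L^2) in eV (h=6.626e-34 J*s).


E = n^2 * h^2 / (8 * m * L^2)
= 5^2 * (6.626e-34)^2 / (8 * 9.109e-31 * (3.86e-9)^2)
= 25 * 4.3904e-67 / (8 * 9.109e-31 * 1.4900e-17)
= 1.0109e-19 J
= 0.631 eV

0.631


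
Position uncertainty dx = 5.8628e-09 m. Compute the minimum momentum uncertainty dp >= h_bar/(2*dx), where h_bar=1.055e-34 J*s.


dp = h_bar / (2 * dx)
= 1.055e-34 / (2 * 5.8628e-09)
= 1.055e-34 / 1.1726e-08
= 8.9974e-27 kg*m/s

8.9974e-27


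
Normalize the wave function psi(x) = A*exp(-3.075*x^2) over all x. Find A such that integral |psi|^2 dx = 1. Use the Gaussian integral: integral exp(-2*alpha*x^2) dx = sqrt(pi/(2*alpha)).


integral |psi|^2 dx = A^2 * sqrt(pi/(2*alpha)) = 1
A^2 = sqrt(2*alpha/pi)
= sqrt(2 * 3.075 / pi)
= 1.399145
A = sqrt(1.399145)
= 1.1829

1.1829


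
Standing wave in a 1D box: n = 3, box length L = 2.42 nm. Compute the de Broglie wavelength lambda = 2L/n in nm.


lambda = 2L / n
= 2 * 2.42 / 3
= 4.84 / 3
= 1.6133 nm

1.6133


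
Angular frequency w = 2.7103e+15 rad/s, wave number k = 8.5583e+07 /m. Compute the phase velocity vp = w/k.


vp = w / k
= 2.7103e+15 / 8.5583e+07
= 3.1669e+07 m/s

3.1669e+07


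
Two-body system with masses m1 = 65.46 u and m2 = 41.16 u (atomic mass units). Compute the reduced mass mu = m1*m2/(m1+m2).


mu = m1 * m2 / (m1 + m2)
= 65.46 * 41.16 / (65.46 + 41.16)
= 2694.3336 / 106.62
= 25.2704 u

25.2704


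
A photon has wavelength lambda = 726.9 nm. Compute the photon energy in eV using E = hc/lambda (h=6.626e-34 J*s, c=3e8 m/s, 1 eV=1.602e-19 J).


E = hc / lambda
= (6.626e-34)(3e8) / (726.9e-9)
= 1.9878e-25 / 7.2690e-07
= 2.7346e-19 J
Converting to eV: 2.7346e-19 / 1.602e-19
= 1.707 eV

1.707


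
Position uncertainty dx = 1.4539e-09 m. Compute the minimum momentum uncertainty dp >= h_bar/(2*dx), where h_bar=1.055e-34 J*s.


dp = h_bar / (2 * dx)
= 1.055e-34 / (2 * 1.4539e-09)
= 1.055e-34 / 2.9078e-09
= 3.6282e-26 kg*m/s

3.6282e-26


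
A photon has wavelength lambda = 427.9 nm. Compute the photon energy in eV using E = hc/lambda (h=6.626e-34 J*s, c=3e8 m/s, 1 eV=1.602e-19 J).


E = hc / lambda
= (6.626e-34)(3e8) / (427.9e-9)
= 1.9878e-25 / 4.2790e-07
= 4.6455e-19 J
Converting to eV: 4.6455e-19 / 1.602e-19
= 2.8998 eV

2.8998


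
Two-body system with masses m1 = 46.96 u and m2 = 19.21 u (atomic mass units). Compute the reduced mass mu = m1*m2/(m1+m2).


mu = m1 * m2 / (m1 + m2)
= 46.96 * 19.21 / (46.96 + 19.21)
= 902.1016 / 66.17
= 13.6331 u

13.6331


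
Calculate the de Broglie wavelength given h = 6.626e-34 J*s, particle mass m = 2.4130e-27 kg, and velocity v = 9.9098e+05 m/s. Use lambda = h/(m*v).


lambda = h / (m * v)
= 6.626e-34 / (2.4130e-27 * 9.9098e+05)
= 6.626e-34 / 2.3912e-21
= 2.7710e-13 m

2.7710e-13


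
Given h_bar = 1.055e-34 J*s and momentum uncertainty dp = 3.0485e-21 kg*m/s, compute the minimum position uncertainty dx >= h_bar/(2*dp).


dx = h_bar / (2 * dp)
= 1.055e-34 / (2 * 3.0485e-21)
= 1.055e-34 / 6.0970e-21
= 1.7304e-14 m

1.7304e-14


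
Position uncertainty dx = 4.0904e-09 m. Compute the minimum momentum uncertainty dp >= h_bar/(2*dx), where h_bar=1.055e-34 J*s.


dp = h_bar / (2 * dx)
= 1.055e-34 / (2 * 4.0904e-09)
= 1.055e-34 / 8.1808e-09
= 1.2896e-26 kg*m/s

1.2896e-26


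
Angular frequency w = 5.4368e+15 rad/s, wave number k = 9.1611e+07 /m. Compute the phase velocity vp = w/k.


vp = w / k
= 5.4368e+15 / 9.1611e+07
= 5.9347e+07 m/s

5.9347e+07


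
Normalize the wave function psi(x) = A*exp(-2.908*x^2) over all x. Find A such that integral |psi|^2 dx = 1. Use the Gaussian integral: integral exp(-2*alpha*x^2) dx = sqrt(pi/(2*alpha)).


integral |psi|^2 dx = A^2 * sqrt(pi/(2*alpha)) = 1
A^2 = sqrt(2*alpha/pi)
= sqrt(2 * 2.908 / pi)
= 1.360621
A = sqrt(1.360621)
= 1.1665

1.1665


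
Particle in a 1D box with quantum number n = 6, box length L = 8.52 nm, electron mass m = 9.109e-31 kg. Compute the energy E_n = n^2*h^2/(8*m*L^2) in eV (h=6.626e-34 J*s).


E = n^2 * h^2 / (8 * m * L^2)
= 6^2 * (6.626e-34)^2 / (8 * 9.109e-31 * (8.52e-9)^2)
= 36 * 4.3904e-67 / (8 * 9.109e-31 * 7.2590e-17)
= 2.9879e-20 J
= 0.1865 eV

0.1865


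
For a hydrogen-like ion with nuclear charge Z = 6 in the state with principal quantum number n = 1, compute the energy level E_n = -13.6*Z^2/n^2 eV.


E_n = -13.6 * Z^2 / n^2
= -13.6 * 6^2 / 1^2
= -13.6 * 36 / 1
= -489.6 eV

-489.6


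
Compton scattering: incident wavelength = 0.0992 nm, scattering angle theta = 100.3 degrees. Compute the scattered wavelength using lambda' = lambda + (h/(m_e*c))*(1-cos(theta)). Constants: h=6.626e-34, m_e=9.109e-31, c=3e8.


Compton wavelength: h/(m_e*c) = 2.4247e-12 m
d_lambda = 2.4247e-12 * (1 - cos(100.3 deg))
= 2.4247e-12 * 1.178802
= 2.8583e-12 m = 0.002858 nm
lambda' = 0.0992 + 0.002858
= 0.102058 nm

0.102058


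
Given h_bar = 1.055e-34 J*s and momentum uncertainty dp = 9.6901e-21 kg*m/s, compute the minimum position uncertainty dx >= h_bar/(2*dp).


dx = h_bar / (2 * dp)
= 1.055e-34 / (2 * 9.6901e-21)
= 1.055e-34 / 1.9380e-20
= 5.4437e-15 m

5.4437e-15


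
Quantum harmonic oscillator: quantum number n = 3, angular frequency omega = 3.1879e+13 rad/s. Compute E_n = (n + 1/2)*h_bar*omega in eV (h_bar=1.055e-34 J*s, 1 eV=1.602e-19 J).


E = (n + 1/2) * h_bar * omega
= (3 + 0.5) * 1.055e-34 * 3.1879e+13
= 3.5 * 3.3632e-21
= 1.1771e-20 J
= 0.0735 eV

0.0735


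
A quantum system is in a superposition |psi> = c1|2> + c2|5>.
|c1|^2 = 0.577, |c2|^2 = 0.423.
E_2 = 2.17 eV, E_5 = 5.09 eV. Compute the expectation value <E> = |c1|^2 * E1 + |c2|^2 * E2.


<E> = |c1|^2 * E1 + |c2|^2 * E2
= 0.577 * 2.17 + 0.423 * 5.09
= 1.2521 + 2.1531
= 3.4052 eV

3.4052


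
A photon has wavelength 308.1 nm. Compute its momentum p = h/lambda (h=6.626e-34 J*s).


p = h / lambda
= 6.626e-34 / (308.1e-9)
= 6.626e-34 / 3.0810e-07
= 2.1506e-27 kg*m/s

2.1506e-27


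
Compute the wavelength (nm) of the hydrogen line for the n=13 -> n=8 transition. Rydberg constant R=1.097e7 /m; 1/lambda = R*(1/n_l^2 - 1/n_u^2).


1/lambda = R * (1/n_l^2 - 1/n_u^2)
= 1.097e7 * (1/8^2 - 1/13^2)
= 1.097e7 * (0.015625 - 0.005917)
= 1.097e7 * 0.009708
= 1.0650e+05 /m
lambda = 1 / 1.0650e+05 = 9390.1116 nm

9390.1116


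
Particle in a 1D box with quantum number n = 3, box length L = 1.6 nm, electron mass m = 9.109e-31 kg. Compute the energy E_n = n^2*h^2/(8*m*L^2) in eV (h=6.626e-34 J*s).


E = n^2 * h^2 / (8 * m * L^2)
= 3^2 * (6.626e-34)^2 / (8 * 9.109e-31 * (1.6e-9)^2)
= 9 * 4.3904e-67 / (8 * 9.109e-31 * 2.5600e-18)
= 2.1181e-19 J
= 1.3222 eV

1.3222


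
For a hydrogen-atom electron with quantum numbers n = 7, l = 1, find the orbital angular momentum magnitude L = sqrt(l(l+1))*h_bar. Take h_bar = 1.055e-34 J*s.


L = sqrt(l*(l+1)) * h_bar
= sqrt(1 * 2) * 1.055e-34
= sqrt(2) * 1.055e-34
= 1.4142 * 1.055e-34
= 1.4920e-34 J*s

1.4920e-34


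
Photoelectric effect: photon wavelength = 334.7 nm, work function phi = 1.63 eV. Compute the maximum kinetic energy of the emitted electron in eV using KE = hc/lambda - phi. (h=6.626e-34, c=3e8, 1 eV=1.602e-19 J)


E_photon = hc / lambda
= (6.626e-34)(3e8) / (334.7e-9)
= 5.9390e-19 J
= 3.7073 eV
KE = E_photon - phi
= 3.7073 - 1.63
= 2.0773 eV

2.0773


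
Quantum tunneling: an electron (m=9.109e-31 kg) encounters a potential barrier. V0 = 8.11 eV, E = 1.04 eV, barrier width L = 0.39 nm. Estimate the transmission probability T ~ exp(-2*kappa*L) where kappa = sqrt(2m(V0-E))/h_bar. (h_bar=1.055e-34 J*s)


V0 - E = 7.07 eV = 1.1326e-18 J
kappa = sqrt(2 * m * (V0-E)) / h_bar
= sqrt(2 * 9.109e-31 * 1.1326e-18) / 1.055e-34
= 1.3616e+10 /m
2*kappa*L = 2 * 1.3616e+10 * 0.39e-9
= 10.6202
T = exp(-10.6202) = 2.441730e-05

2.441730e-05


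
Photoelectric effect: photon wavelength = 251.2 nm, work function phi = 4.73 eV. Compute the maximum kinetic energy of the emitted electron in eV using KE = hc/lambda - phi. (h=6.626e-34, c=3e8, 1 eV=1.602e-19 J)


E_photon = hc / lambda
= (6.626e-34)(3e8) / (251.2e-9)
= 7.9132e-19 J
= 4.9396 eV
KE = E_photon - phi
= 4.9396 - 4.73
= 0.2096 eV

0.2096


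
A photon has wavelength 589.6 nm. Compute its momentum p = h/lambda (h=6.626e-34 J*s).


p = h / lambda
= 6.626e-34 / (589.6e-9)
= 6.626e-34 / 5.8960e-07
= 1.1238e-27 kg*m/s

1.1238e-27


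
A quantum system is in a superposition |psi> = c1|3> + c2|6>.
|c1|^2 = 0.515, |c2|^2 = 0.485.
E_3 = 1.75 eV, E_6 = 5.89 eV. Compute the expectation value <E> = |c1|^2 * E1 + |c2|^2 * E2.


<E> = |c1|^2 * E1 + |c2|^2 * E2
= 0.515 * 1.75 + 0.485 * 5.89
= 0.9012 + 2.8566
= 3.7579 eV

3.7579


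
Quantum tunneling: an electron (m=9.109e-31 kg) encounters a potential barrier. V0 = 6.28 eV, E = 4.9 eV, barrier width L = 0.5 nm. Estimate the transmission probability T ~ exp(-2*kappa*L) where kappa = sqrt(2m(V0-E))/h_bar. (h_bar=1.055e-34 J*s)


V0 - E = 1.38 eV = 2.2108e-19 J
kappa = sqrt(2 * m * (V0-E)) / h_bar
= sqrt(2 * 9.109e-31 * 2.2108e-19) / 1.055e-34
= 6.0155e+09 /m
2*kappa*L = 2 * 6.0155e+09 * 0.5e-9
= 6.0155
T = exp(-6.0155) = 2.440731e-03

2.440731e-03


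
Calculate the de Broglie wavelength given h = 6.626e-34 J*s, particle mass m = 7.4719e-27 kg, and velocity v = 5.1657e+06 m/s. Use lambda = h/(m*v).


lambda = h / (m * v)
= 6.626e-34 / (7.4719e-27 * 5.1657e+06)
= 6.626e-34 / 3.8598e-20
= 1.7167e-14 m

1.7167e-14


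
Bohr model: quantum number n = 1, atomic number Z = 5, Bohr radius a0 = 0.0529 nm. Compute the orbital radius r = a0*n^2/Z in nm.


r = a0 * n^2 / Z
= 0.0529 * 1^2 / 5
= 0.0529 * 1 / 5
= 0.0106 nm

0.0106


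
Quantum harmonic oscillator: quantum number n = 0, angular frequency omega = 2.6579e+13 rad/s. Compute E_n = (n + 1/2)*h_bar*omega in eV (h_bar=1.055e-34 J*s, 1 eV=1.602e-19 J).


E = (n + 1/2) * h_bar * omega
= (0 + 0.5) * 1.055e-34 * 2.6579e+13
= 0.5 * 2.8041e-21
= 1.4020e-21 J
= 0.0088 eV

0.0088


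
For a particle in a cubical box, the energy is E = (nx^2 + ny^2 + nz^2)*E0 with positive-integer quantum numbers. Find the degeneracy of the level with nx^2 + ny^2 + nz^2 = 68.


Enumerate all (nx, ny, nz) with nx^2 + ny^2 + nz^2 = 68:
(4,4,6)
(4,6,4)
(6,4,4)
Total degeneracy = 3

3


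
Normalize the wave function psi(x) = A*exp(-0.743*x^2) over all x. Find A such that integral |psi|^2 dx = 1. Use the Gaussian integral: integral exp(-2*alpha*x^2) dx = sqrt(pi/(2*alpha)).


integral |psi|^2 dx = A^2 * sqrt(pi/(2*alpha)) = 1
A^2 = sqrt(2*alpha/pi)
= sqrt(2 * 0.743 / pi)
= 0.687756
A = sqrt(0.687756)
= 0.8293

0.8293


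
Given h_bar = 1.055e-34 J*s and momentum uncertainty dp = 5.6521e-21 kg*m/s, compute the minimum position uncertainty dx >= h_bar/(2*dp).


dx = h_bar / (2 * dp)
= 1.055e-34 / (2 * 5.6521e-21)
= 1.055e-34 / 1.1304e-20
= 9.3328e-15 m

9.3328e-15


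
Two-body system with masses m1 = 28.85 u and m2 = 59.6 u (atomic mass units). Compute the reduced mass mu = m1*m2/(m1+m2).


mu = m1 * m2 / (m1 + m2)
= 28.85 * 59.6 / (28.85 + 59.6)
= 1719.46 / 88.45
= 19.4399 u

19.4399


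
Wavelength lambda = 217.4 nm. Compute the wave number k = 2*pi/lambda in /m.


k = 2 * pi / lambda
= 6.2832 / (217.4e-9)
= 6.2832 / 2.1740e-07
= 2.8901e+07 /m

2.8901e+07


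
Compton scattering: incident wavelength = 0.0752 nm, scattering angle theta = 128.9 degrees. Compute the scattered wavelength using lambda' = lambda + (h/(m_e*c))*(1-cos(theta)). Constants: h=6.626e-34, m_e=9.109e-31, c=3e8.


Compton wavelength: h/(m_e*c) = 2.4247e-12 m
d_lambda = 2.4247e-12 * (1 - cos(128.9 deg))
= 2.4247e-12 * 1.627963
= 3.9473e-12 m = 0.003947 nm
lambda' = 0.0752 + 0.003947
= 0.079147 nm

0.079147


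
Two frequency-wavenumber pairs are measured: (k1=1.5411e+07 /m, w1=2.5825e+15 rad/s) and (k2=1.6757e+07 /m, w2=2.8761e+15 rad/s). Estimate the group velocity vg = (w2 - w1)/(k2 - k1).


vg = (w2 - w1) / (k2 - k1)
= (2.8761e+15 - 2.5825e+15) / (1.6757e+07 - 1.5411e+07)
= 2.9360e+14 / 1.3460e+06
= 2.1813e+08 m/s

2.1813e+08


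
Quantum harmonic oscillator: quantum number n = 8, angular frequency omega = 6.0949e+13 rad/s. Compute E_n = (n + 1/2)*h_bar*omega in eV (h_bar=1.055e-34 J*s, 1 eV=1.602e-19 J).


E = (n + 1/2) * h_bar * omega
= (8 + 0.5) * 1.055e-34 * 6.0949e+13
= 8.5 * 6.4301e-21
= 5.4656e-20 J
= 0.3412 eV

0.3412


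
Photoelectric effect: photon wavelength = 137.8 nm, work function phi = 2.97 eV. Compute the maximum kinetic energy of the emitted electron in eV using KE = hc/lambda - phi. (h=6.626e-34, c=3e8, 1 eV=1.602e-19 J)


E_photon = hc / lambda
= (6.626e-34)(3e8) / (137.8e-9)
= 1.4425e-18 J
= 9.0045 eV
KE = E_photon - phi
= 9.0045 - 2.97
= 6.0345 eV

6.0345


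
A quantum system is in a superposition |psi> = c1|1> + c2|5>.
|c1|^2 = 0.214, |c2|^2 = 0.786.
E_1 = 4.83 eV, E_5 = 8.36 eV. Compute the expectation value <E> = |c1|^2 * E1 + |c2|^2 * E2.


<E> = |c1|^2 * E1 + |c2|^2 * E2
= 0.214 * 4.83 + 0.786 * 8.36
= 1.0336 + 6.571
= 7.6046 eV

7.6046


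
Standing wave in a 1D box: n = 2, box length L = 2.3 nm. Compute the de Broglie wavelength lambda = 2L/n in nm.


lambda = 2L / n
= 2 * 2.3 / 2
= 4.6 / 2
= 2.3 nm

2.3


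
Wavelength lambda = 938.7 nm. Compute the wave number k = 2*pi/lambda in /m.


k = 2 * pi / lambda
= 6.2832 / (938.7e-9)
= 6.2832 / 9.3870e-07
= 6.6935e+06 /m

6.6935e+06


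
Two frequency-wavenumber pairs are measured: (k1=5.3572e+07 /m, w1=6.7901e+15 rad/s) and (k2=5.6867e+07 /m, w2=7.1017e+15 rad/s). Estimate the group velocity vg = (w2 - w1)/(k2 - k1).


vg = (w2 - w1) / (k2 - k1)
= (7.1017e+15 - 6.7901e+15) / (5.6867e+07 - 5.3572e+07)
= 3.1160e+14 / 3.2950e+06
= 9.4568e+07 m/s

9.4568e+07


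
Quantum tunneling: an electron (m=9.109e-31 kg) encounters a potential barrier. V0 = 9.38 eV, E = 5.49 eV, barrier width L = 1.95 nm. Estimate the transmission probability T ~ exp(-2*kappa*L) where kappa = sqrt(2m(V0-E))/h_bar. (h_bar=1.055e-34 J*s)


V0 - E = 3.89 eV = 6.2318e-19 J
kappa = sqrt(2 * m * (V0-E)) / h_bar
= sqrt(2 * 9.109e-31 * 6.2318e-19) / 1.055e-34
= 1.0100e+10 /m
2*kappa*L = 2 * 1.0100e+10 * 1.95e-9
= 39.3884
T = exp(-39.3884) = 7.831173e-18

7.831173e-18


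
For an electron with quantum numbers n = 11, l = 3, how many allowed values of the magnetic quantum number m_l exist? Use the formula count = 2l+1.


m_l ranges from -l to +l in integer steps
So m_l goes from -3 to +3
Count = 2l + 1 = 2*3 + 1
= 7

7


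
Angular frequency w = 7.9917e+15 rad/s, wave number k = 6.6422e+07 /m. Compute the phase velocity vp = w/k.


vp = w / k
= 7.9917e+15 / 6.6422e+07
= 1.2032e+08 m/s

1.2032e+08


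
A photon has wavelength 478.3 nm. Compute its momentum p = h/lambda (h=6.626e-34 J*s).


p = h / lambda
= 6.626e-34 / (478.3e-9)
= 6.626e-34 / 4.7830e-07
= 1.3853e-27 kg*m/s

1.3853e-27


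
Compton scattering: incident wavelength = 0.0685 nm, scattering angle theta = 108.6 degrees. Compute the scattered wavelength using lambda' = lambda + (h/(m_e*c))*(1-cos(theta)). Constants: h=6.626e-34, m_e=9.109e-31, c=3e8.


Compton wavelength: h/(m_e*c) = 2.4247e-12 m
d_lambda = 2.4247e-12 * (1 - cos(108.6 deg))
= 2.4247e-12 * 1.318959
= 3.1981e-12 m = 0.003198 nm
lambda' = 0.0685 + 0.003198
= 0.071698 nm

0.071698


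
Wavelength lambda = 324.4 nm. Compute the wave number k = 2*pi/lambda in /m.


k = 2 * pi / lambda
= 6.2832 / (324.4e-9)
= 6.2832 / 3.2440e-07
= 1.9369e+07 /m

1.9369e+07


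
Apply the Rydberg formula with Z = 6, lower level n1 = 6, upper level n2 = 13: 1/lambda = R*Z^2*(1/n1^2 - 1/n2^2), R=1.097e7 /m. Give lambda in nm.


1/lambda = R * Z^2 * (1/n1^2 - 1/n2^2)
= 1.097e7 * 6^2 * (1/6^2 - 1/13^2)
= 1.097e7 * 36 * (0.027778 - 0.005917)
= 8.6332e+06 /m
lambda = 1 / 8.6332e+06
= 115.832 nm

115.832


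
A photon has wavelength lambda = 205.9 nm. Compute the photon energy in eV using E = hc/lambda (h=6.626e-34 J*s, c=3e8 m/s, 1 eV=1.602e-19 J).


E = hc / lambda
= (6.626e-34)(3e8) / (205.9e-9)
= 1.9878e-25 / 2.0590e-07
= 9.6542e-19 J
Converting to eV: 9.6542e-19 / 1.602e-19
= 6.0263 eV

6.0263


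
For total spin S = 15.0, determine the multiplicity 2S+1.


Spin multiplicity = 2S + 1
= 2 * 15.0 + 1
= 30.0 + 1
= 31

31


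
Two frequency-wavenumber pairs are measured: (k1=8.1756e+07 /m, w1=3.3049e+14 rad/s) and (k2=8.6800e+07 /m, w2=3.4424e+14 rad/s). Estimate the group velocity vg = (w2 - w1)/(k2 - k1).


vg = (w2 - w1) / (k2 - k1)
= (3.4424e+14 - 3.3049e+14) / (8.6800e+07 - 8.1756e+07)
= 1.3750e+13 / 5.0440e+06
= 2.7260e+06 m/s

2.7260e+06


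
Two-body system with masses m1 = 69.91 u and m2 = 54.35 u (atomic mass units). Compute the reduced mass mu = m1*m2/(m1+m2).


mu = m1 * m2 / (m1 + m2)
= 69.91 * 54.35 / (69.91 + 54.35)
= 3799.6085 / 124.26
= 30.5779 u

30.5779


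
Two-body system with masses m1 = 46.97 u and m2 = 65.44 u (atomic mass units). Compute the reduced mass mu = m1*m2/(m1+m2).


mu = m1 * m2 / (m1 + m2)
= 46.97 * 65.44 / (46.97 + 65.44)
= 3073.7168 / 112.41
= 27.3438 u

27.3438


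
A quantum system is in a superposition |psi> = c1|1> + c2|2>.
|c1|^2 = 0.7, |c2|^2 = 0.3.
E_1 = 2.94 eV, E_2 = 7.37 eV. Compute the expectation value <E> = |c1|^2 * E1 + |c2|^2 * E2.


<E> = |c1|^2 * E1 + |c2|^2 * E2
= 0.7 * 2.94 + 0.3 * 7.37
= 2.058 + 2.211
= 4.269 eV

4.269


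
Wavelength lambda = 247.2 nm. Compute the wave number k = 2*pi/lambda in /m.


k = 2 * pi / lambda
= 6.2832 / (247.2e-9)
= 6.2832 / 2.4720e-07
= 2.5417e+07 /m

2.5417e+07


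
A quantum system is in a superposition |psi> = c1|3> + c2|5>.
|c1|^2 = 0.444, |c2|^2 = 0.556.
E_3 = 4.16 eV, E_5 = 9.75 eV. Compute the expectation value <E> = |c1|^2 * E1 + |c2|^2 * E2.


<E> = |c1|^2 * E1 + |c2|^2 * E2
= 0.444 * 4.16 + 0.556 * 9.75
= 1.847 + 5.421
= 7.268 eV

7.268


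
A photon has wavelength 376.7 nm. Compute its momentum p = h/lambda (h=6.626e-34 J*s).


p = h / lambda
= 6.626e-34 / (376.7e-9)
= 6.626e-34 / 3.7670e-07
= 1.7590e-27 kg*m/s

1.7590e-27


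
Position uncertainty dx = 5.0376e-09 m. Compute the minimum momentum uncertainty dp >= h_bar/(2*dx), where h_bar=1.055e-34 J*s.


dp = h_bar / (2 * dx)
= 1.055e-34 / (2 * 5.0376e-09)
= 1.055e-34 / 1.0075e-08
= 1.0471e-26 kg*m/s

1.0471e-26


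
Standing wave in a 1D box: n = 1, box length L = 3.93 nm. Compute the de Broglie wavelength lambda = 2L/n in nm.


lambda = 2L / n
= 2 * 3.93 / 1
= 7.86 / 1
= 7.86 nm

7.86


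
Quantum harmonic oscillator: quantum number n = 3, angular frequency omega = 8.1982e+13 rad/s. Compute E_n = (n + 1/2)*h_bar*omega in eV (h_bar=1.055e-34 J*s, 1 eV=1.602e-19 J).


E = (n + 1/2) * h_bar * omega
= (3 + 0.5) * 1.055e-34 * 8.1982e+13
= 3.5 * 8.6491e-21
= 3.0272e-20 J
= 0.189 eV

0.189


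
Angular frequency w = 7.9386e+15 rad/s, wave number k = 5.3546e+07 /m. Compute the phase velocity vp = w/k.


vp = w / k
= 7.9386e+15 / 5.3546e+07
= 1.4826e+08 m/s

1.4826e+08


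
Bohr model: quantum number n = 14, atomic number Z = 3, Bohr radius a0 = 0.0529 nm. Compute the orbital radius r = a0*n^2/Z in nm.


r = a0 * n^2 / Z
= 0.0529 * 14^2 / 3
= 0.0529 * 196 / 3
= 3.4561 nm

3.4561


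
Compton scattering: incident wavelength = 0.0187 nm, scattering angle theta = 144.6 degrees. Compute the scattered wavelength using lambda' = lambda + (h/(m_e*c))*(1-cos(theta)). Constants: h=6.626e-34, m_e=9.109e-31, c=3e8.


Compton wavelength: h/(m_e*c) = 2.4247e-12 m
d_lambda = 2.4247e-12 * (1 - cos(144.6 deg))
= 2.4247e-12 * 1.815128
= 4.4012e-12 m = 0.004401 nm
lambda' = 0.0187 + 0.004401
= 0.023101 nm

0.023101


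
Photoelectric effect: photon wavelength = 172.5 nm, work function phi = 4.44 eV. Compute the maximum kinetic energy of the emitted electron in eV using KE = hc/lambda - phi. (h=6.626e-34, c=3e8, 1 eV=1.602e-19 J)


E_photon = hc / lambda
= (6.626e-34)(3e8) / (172.5e-9)
= 1.1523e-18 J
= 7.1932 eV
KE = E_photon - phi
= 7.1932 - 4.44
= 2.7532 eV

2.7532


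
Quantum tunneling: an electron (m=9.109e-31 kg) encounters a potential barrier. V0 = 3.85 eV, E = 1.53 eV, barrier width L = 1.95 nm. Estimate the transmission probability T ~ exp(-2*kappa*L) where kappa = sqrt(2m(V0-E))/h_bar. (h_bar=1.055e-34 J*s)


V0 - E = 2.32 eV = 3.7166e-19 J
kappa = sqrt(2 * m * (V0-E)) / h_bar
= sqrt(2 * 9.109e-31 * 3.7166e-19) / 1.055e-34
= 7.7996e+09 /m
2*kappa*L = 2 * 7.7996e+09 * 1.95e-9
= 30.4185
T = exp(-30.4185) = 6.157647e-14

6.157647e-14


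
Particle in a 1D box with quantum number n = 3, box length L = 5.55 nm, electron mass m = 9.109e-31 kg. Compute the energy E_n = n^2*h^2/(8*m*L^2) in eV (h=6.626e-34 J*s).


E = n^2 * h^2 / (8 * m * L^2)
= 3^2 * (6.626e-34)^2 / (8 * 9.109e-31 * (5.55e-9)^2)
= 9 * 4.3904e-67 / (8 * 9.109e-31 * 3.0803e-17)
= 1.7603e-20 J
= 0.1099 eV

0.1099


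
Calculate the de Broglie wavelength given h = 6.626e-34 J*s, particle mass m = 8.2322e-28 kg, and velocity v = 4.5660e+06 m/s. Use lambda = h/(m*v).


lambda = h / (m * v)
= 6.626e-34 / (8.2322e-28 * 4.5660e+06)
= 6.626e-34 / 3.7588e-21
= 1.7628e-13 m

1.7628e-13


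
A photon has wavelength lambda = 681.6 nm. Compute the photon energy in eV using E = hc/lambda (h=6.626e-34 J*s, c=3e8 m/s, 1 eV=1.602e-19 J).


E = hc / lambda
= (6.626e-34)(3e8) / (681.6e-9)
= 1.9878e-25 / 6.8160e-07
= 2.9164e-19 J
Converting to eV: 2.9164e-19 / 1.602e-19
= 1.8205 eV

1.8205


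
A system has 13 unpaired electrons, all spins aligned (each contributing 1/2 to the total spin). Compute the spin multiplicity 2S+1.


Total spin S = N * (1/2) = 13 * 0.5 = 6.5
Spin multiplicity = 2S + 1
= 2 * 6.5 + 1
= 14

14


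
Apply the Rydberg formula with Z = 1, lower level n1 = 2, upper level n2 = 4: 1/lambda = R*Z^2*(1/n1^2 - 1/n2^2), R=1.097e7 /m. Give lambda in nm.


1/lambda = R * Z^2 * (1/n1^2 - 1/n2^2)
= 1.097e7 * 1^2 * (1/2^2 - 1/4^2)
= 1.097e7 * 1 * (0.25 - 0.0625)
= 2.0569e+06 /m
lambda = 1 / 2.0569e+06
= 486.1744 nm

486.1744


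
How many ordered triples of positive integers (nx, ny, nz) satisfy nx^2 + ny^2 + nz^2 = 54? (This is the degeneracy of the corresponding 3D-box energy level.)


Enumerate all (nx, ny, nz) with nx^2 + ny^2 + nz^2 = 54:
(1,2,7)
(1,7,2)
(2,1,7)
(2,5,5)
(2,7,1)
(3,3,6)
(3,6,3)
(5,2,5)
(5,5,2)
(6,3,3)
(7,1,2)
(7,2,1)
Total degeneracy = 12

12


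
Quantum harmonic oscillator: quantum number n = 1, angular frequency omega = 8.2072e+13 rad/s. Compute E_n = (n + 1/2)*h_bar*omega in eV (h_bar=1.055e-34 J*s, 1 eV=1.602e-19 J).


E = (n + 1/2) * h_bar * omega
= (1 + 0.5) * 1.055e-34 * 8.2072e+13
= 1.5 * 8.6586e-21
= 1.2988e-20 J
= 0.0811 eV

0.0811


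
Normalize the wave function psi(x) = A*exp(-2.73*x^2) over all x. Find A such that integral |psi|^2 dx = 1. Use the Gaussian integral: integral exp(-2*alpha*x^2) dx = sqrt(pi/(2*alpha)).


integral |psi|^2 dx = A^2 * sqrt(pi/(2*alpha)) = 1
A^2 = sqrt(2*alpha/pi)
= sqrt(2 * 2.73 / pi)
= 1.318322
A = sqrt(1.318322)
= 1.1482

1.1482


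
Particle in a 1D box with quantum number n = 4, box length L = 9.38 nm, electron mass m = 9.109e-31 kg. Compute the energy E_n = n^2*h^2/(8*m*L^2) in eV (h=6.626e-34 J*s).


E = n^2 * h^2 / (8 * m * L^2)
= 4^2 * (6.626e-34)^2 / (8 * 9.109e-31 * (9.38e-9)^2)
= 16 * 4.3904e-67 / (8 * 9.109e-31 * 8.7984e-17)
= 1.0956e-20 J
= 0.0684 eV

0.0684


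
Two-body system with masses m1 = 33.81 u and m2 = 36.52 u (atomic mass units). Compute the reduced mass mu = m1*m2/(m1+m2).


mu = m1 * m2 / (m1 + m2)
= 33.81 * 36.52 / (33.81 + 36.52)
= 1234.7412 / 70.33
= 17.5564 u

17.5564


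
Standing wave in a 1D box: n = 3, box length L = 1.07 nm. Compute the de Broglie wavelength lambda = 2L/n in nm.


lambda = 2L / n
= 2 * 1.07 / 3
= 2.14 / 3
= 0.7133 nm

0.7133


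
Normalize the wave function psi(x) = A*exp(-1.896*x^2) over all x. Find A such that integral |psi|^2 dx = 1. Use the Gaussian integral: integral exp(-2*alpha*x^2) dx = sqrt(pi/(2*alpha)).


integral |psi|^2 dx = A^2 * sqrt(pi/(2*alpha)) = 1
A^2 = sqrt(2*alpha/pi)
= sqrt(2 * 1.896 / pi)
= 1.09865
A = sqrt(1.09865)
= 1.0482

1.0482


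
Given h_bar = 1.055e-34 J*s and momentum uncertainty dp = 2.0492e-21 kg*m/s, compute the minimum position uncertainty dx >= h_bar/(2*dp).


dx = h_bar / (2 * dp)
= 1.055e-34 / (2 * 2.0492e-21)
= 1.055e-34 / 4.0984e-21
= 2.5742e-14 m

2.5742e-14


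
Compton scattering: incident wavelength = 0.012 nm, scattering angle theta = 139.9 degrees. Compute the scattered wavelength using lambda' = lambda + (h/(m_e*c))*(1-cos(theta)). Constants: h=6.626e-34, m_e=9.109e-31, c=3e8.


Compton wavelength: h/(m_e*c) = 2.4247e-12 m
d_lambda = 2.4247e-12 * (1 - cos(139.9 deg))
= 2.4247e-12 * 1.764921
= 4.2794e-12 m = 0.004279 nm
lambda' = 0.012 + 0.004279
= 0.016279 nm

0.016279


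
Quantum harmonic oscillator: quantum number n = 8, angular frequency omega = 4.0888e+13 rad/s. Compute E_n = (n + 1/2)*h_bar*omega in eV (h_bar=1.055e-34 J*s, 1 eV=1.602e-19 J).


E = (n + 1/2) * h_bar * omega
= (8 + 0.5) * 1.055e-34 * 4.0888e+13
= 8.5 * 4.3137e-21
= 3.6666e-20 J
= 0.2289 eV

0.2289


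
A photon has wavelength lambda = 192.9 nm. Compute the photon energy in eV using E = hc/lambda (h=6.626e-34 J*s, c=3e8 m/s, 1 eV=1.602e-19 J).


E = hc / lambda
= (6.626e-34)(3e8) / (192.9e-9)
= 1.9878e-25 / 1.9290e-07
= 1.0305e-18 J
Converting to eV: 1.0305e-18 / 1.602e-19
= 6.4325 eV

6.4325


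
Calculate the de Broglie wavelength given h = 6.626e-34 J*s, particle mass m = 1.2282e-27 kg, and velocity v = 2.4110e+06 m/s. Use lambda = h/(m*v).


lambda = h / (m * v)
= 6.626e-34 / (1.2282e-27 * 2.4110e+06)
= 6.626e-34 / 2.9612e-21
= 2.2376e-13 m

2.2376e-13


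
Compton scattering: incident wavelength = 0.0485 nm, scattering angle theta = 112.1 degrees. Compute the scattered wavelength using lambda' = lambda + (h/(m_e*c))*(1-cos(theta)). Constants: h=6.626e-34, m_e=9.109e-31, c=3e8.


Compton wavelength: h/(m_e*c) = 2.4247e-12 m
d_lambda = 2.4247e-12 * (1 - cos(112.1 deg))
= 2.4247e-12 * 1.376224
= 3.3369e-12 m = 0.003337 nm
lambda' = 0.0485 + 0.003337
= 0.051837 nm

0.051837


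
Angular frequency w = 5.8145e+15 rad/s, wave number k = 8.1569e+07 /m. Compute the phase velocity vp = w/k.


vp = w / k
= 5.8145e+15 / 8.1569e+07
= 7.1283e+07 m/s

7.1283e+07


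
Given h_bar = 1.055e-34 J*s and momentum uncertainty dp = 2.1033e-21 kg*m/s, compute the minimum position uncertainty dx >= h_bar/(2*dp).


dx = h_bar / (2 * dp)
= 1.055e-34 / (2 * 2.1033e-21)
= 1.055e-34 / 4.2066e-21
= 2.5080e-14 m

2.5080e-14


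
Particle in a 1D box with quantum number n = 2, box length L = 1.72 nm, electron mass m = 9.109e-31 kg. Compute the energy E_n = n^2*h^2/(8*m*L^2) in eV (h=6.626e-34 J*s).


E = n^2 * h^2 / (8 * m * L^2)
= 2^2 * (6.626e-34)^2 / (8 * 9.109e-31 * (1.72e-9)^2)
= 4 * 4.3904e-67 / (8 * 9.109e-31 * 2.9584e-18)
= 8.1460e-20 J
= 0.5085 eV

0.5085


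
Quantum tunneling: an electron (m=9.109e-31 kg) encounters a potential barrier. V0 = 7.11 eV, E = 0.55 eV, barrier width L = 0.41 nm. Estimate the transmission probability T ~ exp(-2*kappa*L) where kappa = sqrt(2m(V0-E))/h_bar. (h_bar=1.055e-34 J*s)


V0 - E = 6.56 eV = 1.0509e-18 J
kappa = sqrt(2 * m * (V0-E)) / h_bar
= sqrt(2 * 9.109e-31 * 1.0509e-18) / 1.055e-34
= 1.3115e+10 /m
2*kappa*L = 2 * 1.3115e+10 * 0.41e-9
= 10.7546
T = exp(-10.7546) = 2.134664e-05

2.134664e-05


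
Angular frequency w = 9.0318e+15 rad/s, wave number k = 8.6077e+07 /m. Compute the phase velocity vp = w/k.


vp = w / k
= 9.0318e+15 / 8.6077e+07
= 1.0493e+08 m/s

1.0493e+08


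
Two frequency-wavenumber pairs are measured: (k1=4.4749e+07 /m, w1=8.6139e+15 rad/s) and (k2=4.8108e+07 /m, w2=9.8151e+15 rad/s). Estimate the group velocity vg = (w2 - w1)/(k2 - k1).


vg = (w2 - w1) / (k2 - k1)
= (9.8151e+15 - 8.6139e+15) / (4.8108e+07 - 4.4749e+07)
= 1.2012e+15 / 3.3590e+06
= 3.5761e+08 m/s

3.5761e+08


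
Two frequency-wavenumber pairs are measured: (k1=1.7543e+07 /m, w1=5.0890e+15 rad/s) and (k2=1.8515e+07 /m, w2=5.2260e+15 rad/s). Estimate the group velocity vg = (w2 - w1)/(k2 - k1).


vg = (w2 - w1) / (k2 - k1)
= (5.2260e+15 - 5.0890e+15) / (1.8515e+07 - 1.7543e+07)
= 1.3700e+14 / 9.7200e+05
= 1.4095e+08 m/s

1.4095e+08


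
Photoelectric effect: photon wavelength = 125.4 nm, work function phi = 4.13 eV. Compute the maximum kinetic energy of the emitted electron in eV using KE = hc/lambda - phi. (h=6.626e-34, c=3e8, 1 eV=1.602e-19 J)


E_photon = hc / lambda
= (6.626e-34)(3e8) / (125.4e-9)
= 1.5852e-18 J
= 9.8949 eV
KE = E_photon - phi
= 9.8949 - 4.13
= 5.7649 eV

5.7649


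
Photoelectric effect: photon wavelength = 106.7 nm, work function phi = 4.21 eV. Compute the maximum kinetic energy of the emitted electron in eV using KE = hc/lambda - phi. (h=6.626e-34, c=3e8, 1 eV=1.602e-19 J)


E_photon = hc / lambda
= (6.626e-34)(3e8) / (106.7e-9)
= 1.8630e-18 J
= 11.6291 eV
KE = E_photon - phi
= 11.6291 - 4.21
= 7.4191 eV

7.4191


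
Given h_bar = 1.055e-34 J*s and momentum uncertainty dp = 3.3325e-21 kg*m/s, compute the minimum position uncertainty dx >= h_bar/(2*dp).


dx = h_bar / (2 * dp)
= 1.055e-34 / (2 * 3.3325e-21)
= 1.055e-34 / 6.6650e-21
= 1.5829e-14 m

1.5829e-14


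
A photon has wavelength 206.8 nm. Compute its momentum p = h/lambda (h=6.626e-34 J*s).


p = h / lambda
= 6.626e-34 / (206.8e-9)
= 6.626e-34 / 2.0680e-07
= 3.2041e-27 kg*m/s

3.2041e-27


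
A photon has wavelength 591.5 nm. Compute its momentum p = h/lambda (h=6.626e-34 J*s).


p = h / lambda
= 6.626e-34 / (591.5e-9)
= 6.626e-34 / 5.9150e-07
= 1.1202e-27 kg*m/s

1.1202e-27


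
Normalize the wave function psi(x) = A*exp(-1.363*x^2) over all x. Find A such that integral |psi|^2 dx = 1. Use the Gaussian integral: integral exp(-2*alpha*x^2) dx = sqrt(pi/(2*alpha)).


integral |psi|^2 dx = A^2 * sqrt(pi/(2*alpha)) = 1
A^2 = sqrt(2*alpha/pi)
= sqrt(2 * 1.363 / pi)
= 0.931511
A = sqrt(0.931511)
= 0.9651

0.9651


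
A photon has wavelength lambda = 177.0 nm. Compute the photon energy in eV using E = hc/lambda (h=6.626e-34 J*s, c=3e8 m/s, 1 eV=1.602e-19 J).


E = hc / lambda
= (6.626e-34)(3e8) / (177.0e-9)
= 1.9878e-25 / 1.7700e-07
= 1.1231e-18 J
Converting to eV: 1.1231e-18 / 1.602e-19
= 7.0103 eV

7.0103


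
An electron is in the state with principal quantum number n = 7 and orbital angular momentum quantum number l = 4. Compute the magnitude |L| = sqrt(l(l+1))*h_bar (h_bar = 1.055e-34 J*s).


L = sqrt(l*(l+1)) * h_bar
= sqrt(4 * 5) * 1.055e-34
= sqrt(20) * 1.055e-34
= 4.4721 * 1.055e-34
= 4.7181e-34 J*s

4.7181e-34


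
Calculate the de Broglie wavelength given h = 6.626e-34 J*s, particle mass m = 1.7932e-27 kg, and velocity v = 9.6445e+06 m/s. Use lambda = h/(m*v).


lambda = h / (m * v)
= 6.626e-34 / (1.7932e-27 * 9.6445e+06)
= 6.626e-34 / 1.7295e-20
= 3.8313e-14 m

3.8313e-14


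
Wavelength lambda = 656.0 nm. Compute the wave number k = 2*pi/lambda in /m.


k = 2 * pi / lambda
= 6.2832 / (656.0e-9)
= 6.2832 / 6.5600e-07
= 9.5780e+06 /m

9.5780e+06


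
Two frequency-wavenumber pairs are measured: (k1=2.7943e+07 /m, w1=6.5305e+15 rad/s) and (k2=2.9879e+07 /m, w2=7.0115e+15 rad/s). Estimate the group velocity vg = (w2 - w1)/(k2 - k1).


vg = (w2 - w1) / (k2 - k1)
= (7.0115e+15 - 6.5305e+15) / (2.9879e+07 - 2.7943e+07)
= 4.8100e+14 / 1.9360e+06
= 2.4845e+08 m/s

2.4845e+08


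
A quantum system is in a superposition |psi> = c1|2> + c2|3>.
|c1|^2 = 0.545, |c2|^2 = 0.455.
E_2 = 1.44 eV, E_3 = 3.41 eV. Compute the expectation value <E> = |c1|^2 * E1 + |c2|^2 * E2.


<E> = |c1|^2 * E1 + |c2|^2 * E2
= 0.545 * 1.44 + 0.455 * 3.41
= 0.7848 + 1.5516
= 2.3364 eV

2.3364


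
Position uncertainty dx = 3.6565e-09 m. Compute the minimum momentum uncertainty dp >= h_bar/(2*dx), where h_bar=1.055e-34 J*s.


dp = h_bar / (2 * dx)
= 1.055e-34 / (2 * 3.6565e-09)
= 1.055e-34 / 7.3130e-09
= 1.4426e-26 kg*m/s

1.4426e-26


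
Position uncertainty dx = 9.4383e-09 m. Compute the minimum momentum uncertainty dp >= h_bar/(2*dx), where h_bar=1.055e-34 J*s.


dp = h_bar / (2 * dx)
= 1.055e-34 / (2 * 9.4383e-09)
= 1.055e-34 / 1.8877e-08
= 5.5889e-27 kg*m/s

5.5889e-27


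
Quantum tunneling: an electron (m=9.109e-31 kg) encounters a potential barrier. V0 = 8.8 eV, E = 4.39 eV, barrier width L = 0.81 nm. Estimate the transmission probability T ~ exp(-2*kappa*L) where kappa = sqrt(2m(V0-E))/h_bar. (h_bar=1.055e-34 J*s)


V0 - E = 4.41 eV = 7.0648e-19 J
kappa = sqrt(2 * m * (V0-E)) / h_bar
= sqrt(2 * 9.109e-31 * 7.0648e-19) / 1.055e-34
= 1.0753e+10 /m
2*kappa*L = 2 * 1.0753e+10 * 0.81e-9
= 17.4206
T = exp(-17.4206) = 2.718464e-08

2.718464e-08


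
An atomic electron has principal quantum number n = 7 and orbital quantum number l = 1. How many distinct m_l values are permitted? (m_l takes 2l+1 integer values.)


m_l ranges from -l to +l in integer steps
So m_l goes from -1 to +1
Count = 2l + 1 = 2*1 + 1
= 3

3


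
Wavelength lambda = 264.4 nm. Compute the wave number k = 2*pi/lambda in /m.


k = 2 * pi / lambda
= 6.2832 / (264.4e-9)
= 6.2832 / 2.6440e-07
= 2.3764e+07 /m

2.3764e+07


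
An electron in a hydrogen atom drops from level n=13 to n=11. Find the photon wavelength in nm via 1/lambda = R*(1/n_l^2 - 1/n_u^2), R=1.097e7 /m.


1/lambda = R * (1/n_l^2 - 1/n_u^2)
= 1.097e7 * (1/11^2 - 1/13^2)
= 1.097e7 * (0.008264 - 0.005917)
= 1.097e7 * 0.002347
= 2.5750e+04 /m
lambda = 1 / 2.5750e+04 = 38835.0805 nm

38835.0805


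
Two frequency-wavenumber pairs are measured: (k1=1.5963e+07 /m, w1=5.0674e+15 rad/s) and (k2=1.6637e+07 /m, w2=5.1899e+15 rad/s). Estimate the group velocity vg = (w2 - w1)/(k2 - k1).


vg = (w2 - w1) / (k2 - k1)
= (5.1899e+15 - 5.0674e+15) / (1.6637e+07 - 1.5963e+07)
= 1.2250e+14 / 6.7400e+05
= 1.8175e+08 m/s

1.8175e+08


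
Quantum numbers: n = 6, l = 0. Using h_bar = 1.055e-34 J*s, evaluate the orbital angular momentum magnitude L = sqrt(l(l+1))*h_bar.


L = sqrt(l*(l+1)) * h_bar
= sqrt(0 * 1) * 1.055e-34
= sqrt(0) * 1.055e-34
= 0.0 * 1.055e-34
= 0.0000e+00 J*s

0.0000e+00


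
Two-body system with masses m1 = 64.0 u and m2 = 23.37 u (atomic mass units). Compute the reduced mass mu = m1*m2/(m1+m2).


mu = m1 * m2 / (m1 + m2)
= 64.0 * 23.37 / (64.0 + 23.37)
= 1495.68 / 87.37
= 17.1189 u

17.1189


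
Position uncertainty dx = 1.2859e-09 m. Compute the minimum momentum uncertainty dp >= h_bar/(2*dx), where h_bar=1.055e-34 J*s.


dp = h_bar / (2 * dx)
= 1.055e-34 / (2 * 1.2859e-09)
= 1.055e-34 / 2.5718e-09
= 4.1022e-26 kg*m/s

4.1022e-26


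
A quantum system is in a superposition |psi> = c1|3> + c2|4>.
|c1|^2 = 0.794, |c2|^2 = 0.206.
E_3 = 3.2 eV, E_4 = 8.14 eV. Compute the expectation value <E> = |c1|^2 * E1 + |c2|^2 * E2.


<E> = |c1|^2 * E1 + |c2|^2 * E2
= 0.794 * 3.2 + 0.206 * 8.14
= 2.5408 + 1.6768
= 4.2176 eV

4.2176
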